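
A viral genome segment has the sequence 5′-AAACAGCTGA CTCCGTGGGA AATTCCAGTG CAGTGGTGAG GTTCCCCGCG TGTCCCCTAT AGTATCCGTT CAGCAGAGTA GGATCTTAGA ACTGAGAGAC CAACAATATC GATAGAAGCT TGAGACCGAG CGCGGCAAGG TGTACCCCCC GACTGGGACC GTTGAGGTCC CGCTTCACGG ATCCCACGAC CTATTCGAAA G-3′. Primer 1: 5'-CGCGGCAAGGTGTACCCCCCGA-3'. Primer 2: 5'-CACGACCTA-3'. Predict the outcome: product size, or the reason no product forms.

Primer 1 (CGCGGCAAGGTGTACCCCCCGA) matches the top strand at positions 131–152 (3' end points downstream).
Primer 2 (CACGACCTA) also matches the top strand directly, at positions 185–193 — its reverse complement TAGGTCGTG is not present.
Both primers anneal to the bottom strand with 3' ends pointing the same way, so neither can prime synthesis back toward the other.

No product — both primers anneal to the same strand and extend in the same direction.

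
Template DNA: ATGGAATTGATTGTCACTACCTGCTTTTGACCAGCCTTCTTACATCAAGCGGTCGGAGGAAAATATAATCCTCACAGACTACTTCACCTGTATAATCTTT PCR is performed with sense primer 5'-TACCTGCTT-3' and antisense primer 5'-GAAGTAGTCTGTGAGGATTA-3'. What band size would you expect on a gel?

68 bp

Scanning the template, TACCTGCTT occurs at positions 18–26; this primer anneals to the bottom strand there with its 3' end pointing downstream.
Reverse complement of the reverse primer: TAATCCTCACAGACTACTTC. This occurs on the top strand at positions 66–85.
Product length = (reverse-primer end) − (forward-primer start) + 1 = 85 − 18 + 1 = 68 bp.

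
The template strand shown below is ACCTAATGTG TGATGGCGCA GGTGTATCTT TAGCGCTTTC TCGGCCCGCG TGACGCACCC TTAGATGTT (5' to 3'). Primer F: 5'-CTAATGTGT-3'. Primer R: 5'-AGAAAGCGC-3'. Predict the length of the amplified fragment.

Scanning the template, CTAATGTGT occurs at positions 3–11; this primer anneals to the bottom strand there with its 3' end pointing downstream.
Reverse complement of the reverse primer: GCGCTTTCT. This occurs on the top strand at positions 33–41.
Product length = (reverse-primer end) − (forward-primer start) + 1 = 41 − 3 + 1 = 39 bp.

39 bp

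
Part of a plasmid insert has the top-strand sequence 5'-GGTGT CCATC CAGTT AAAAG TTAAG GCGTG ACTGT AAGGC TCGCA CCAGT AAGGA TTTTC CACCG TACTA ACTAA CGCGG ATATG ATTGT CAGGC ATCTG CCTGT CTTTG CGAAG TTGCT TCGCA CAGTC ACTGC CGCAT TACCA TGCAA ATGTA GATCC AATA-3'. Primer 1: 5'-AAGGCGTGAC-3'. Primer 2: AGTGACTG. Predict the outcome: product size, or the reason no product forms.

Yes — a 111 bp product.

Primer 1 (AAGGCGTGAC) matches the top strand at positions 23–32; it acts as a forward primer.
Primer 2's reverse complement is CAGTCACT, matching the top strand at positions 126–133; it acts as a reverse primer.
The 3' ends face each other across positions 23–133, giving a 111 bp product.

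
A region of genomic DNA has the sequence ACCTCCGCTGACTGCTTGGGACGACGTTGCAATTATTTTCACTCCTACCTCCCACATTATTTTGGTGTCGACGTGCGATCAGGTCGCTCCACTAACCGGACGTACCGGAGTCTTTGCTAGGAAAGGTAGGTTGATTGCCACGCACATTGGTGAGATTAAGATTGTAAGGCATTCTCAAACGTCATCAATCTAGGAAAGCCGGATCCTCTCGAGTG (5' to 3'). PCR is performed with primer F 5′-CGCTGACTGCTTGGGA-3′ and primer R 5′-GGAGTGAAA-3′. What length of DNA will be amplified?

40 bp

Forward primer CGCTGACTGCTTGGGA is found on the top strand at positions 6–21.
Taking the reverse complement of GGAGTGAAA gives TTTCACTCC, found at positions 37–45 on the template; the primer anneals here to the top strand with its 3' end pointing upstream.
Product length = (reverse-primer end) − (forward-primer start) + 1 = 45 − 6 + 1 = 40 bp.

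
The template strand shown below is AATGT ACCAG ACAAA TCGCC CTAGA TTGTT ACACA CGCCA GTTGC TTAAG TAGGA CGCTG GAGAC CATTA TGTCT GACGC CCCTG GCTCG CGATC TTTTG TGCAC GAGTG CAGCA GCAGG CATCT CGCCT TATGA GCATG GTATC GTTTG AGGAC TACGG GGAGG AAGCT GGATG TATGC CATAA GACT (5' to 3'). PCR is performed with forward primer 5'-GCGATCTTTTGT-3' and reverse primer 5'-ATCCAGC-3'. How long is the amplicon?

Forward primer GCGATCTTTTGT is found on the top strand at positions 90–101.
Taking the reverse complement of ATCCAGC gives GCTGGAT, found at positions 168–174 on the template; the primer anneals here to the top strand with its 3' end pointing upstream.
Product length = (reverse-primer end) − (forward-primer start) + 1 = 174 − 90 + 1 = 85 bp.

85 bp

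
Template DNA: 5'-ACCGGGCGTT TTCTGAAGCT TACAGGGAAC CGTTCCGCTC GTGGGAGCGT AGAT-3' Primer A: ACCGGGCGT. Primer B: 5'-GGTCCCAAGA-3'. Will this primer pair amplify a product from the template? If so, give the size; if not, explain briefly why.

Primer B (GGTCCCAAGA) does not match the top strand, and its reverse complement TCTTGGGACC does not match either.
With no annealing site for primer B, no amplification occurs.

No product — primer B has no binding site in the template.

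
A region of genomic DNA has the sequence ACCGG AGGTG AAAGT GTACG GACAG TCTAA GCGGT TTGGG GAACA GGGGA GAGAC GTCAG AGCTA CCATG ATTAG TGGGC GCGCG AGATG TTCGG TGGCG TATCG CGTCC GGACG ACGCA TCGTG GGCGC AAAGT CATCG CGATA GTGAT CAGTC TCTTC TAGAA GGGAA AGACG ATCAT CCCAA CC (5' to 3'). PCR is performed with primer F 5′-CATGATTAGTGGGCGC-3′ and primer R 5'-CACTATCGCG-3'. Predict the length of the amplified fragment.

82 bp

The forward primer matches the template at positions 67–82.
Taking the reverse complement of CACTATCGCG gives CGCGATAGTG, found at positions 139–148 on the template; the primer anneals here to the top strand with its 3' end pointing upstream.
The product runs from position 67 to position 148, so its length is 148 − 67 + 1 = 82 bp.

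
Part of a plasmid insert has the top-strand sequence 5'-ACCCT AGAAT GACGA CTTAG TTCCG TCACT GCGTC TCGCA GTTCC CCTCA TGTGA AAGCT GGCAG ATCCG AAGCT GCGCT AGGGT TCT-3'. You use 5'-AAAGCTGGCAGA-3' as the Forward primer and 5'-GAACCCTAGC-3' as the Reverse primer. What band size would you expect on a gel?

33 bp

The forward primer matches the template at positions 55–66.
Reverse complement of the reverse primer: GCTAGGGTTC. This occurs on the top strand at positions 78–87.
Product length = (reverse-primer end) − (forward-primer start) + 1 = 87 − 55 + 1 = 33 bp.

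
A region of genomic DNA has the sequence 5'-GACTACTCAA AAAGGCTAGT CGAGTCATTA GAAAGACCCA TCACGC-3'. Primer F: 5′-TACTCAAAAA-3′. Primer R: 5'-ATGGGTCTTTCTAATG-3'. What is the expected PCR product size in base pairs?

38 bp

Scanning the template, TACTCAAAAA occurs at positions 4–13; this primer anneals to the bottom strand there with its 3' end pointing downstream.
Taking the reverse complement of ATGGGTCTTTCTAATG gives CATTAGAAAGACCCAT, found at positions 26–41 on the template; the primer anneals here to the top strand with its 3' end pointing upstream.
The product runs from position 4 to position 41, so its length is 41 − 4 + 1 = 38 bp.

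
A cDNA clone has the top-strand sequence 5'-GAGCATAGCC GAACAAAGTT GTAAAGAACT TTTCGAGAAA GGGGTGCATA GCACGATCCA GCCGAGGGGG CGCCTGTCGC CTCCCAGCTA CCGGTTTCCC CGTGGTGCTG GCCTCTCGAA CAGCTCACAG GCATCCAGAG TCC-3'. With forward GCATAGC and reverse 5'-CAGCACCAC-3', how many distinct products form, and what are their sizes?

The forward primer GCATAGC matches the top strand at positions 3–9, 46–52.
The reverse primer's reverse complement is GTGGTGCTG, matching at positions 102–110.
Each forward site pairs with the reverse site to give a product ending at position 110: sizes 108, 65 bp.

Two products: 108 bp, 65 bp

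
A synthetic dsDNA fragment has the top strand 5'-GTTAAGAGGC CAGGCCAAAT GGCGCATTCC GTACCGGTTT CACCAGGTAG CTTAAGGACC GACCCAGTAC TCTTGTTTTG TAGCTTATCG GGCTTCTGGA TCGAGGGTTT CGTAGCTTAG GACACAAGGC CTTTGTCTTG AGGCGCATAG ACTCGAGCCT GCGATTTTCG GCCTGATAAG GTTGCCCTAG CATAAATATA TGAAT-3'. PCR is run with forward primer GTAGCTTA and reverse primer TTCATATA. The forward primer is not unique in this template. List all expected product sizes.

The forward primer GTAGCTTA matches the top strand at positions 47–54, 80–87, 112–119.
The reverse primer's reverse complement is TATATGAA, matching at positions 197–204.
Each forward site pairs with the reverse site to give a product ending at position 204: sizes 158, 125, 93 bp.

158 bp, 125 bp, 93 bp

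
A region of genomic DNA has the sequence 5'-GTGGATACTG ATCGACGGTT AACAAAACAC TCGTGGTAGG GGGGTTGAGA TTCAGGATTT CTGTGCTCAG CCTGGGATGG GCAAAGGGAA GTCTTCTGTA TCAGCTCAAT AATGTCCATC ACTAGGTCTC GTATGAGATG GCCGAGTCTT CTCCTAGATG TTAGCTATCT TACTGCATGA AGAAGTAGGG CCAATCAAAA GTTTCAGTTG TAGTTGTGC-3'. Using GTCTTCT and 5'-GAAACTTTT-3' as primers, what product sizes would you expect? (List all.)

115 bp, 60 bp

The forward primer GTCTTCT matches the top strand at positions 91–97, 146–152.
The reverse primer's reverse complement is AAAAGTTTC, matching at positions 197–205.
Each forward site pairs with the reverse site to give a product ending at position 205: sizes 115, 60 bp.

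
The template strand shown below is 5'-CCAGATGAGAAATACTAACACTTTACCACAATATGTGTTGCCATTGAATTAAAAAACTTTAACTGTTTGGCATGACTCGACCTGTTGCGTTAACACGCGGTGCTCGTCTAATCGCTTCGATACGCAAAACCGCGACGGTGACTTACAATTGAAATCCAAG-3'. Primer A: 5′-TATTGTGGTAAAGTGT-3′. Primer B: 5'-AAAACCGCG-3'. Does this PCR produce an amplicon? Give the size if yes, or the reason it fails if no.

Primer A (TATTGTGGTAAAGTGT) has reverse complement ACACTTTACCACAATA, which matches the top strand at positions 18–33; primer A anneals to the top strand there with its 3' end pointing upstream toward position 18.
Primer B (AAAACCGCG) matches the top strand directly at positions 126–134; it anneals to the bottom strand with its 3' end pointing downstream toward position 134.
The 3' ends diverge (primer A extends toward position 1, primer B toward position 160), so the primers never converge on a shared product.

No product — the primers' 3' ends point away from each other.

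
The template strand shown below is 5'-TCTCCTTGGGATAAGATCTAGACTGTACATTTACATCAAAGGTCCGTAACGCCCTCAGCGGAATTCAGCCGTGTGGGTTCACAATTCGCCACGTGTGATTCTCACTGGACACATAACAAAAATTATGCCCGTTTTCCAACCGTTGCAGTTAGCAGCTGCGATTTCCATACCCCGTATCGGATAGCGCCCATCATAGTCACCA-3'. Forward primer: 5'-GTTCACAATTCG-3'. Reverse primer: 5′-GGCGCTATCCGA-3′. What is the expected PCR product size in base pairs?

112 bp

Forward primer GTTCACAATTCG is found on the top strand at positions 77–88.
The reverse primer's reverse complement is TCGGATAGCGCC, which matches the template at positions 177–188.
Amplicon spans positions 77–188: 112 bp.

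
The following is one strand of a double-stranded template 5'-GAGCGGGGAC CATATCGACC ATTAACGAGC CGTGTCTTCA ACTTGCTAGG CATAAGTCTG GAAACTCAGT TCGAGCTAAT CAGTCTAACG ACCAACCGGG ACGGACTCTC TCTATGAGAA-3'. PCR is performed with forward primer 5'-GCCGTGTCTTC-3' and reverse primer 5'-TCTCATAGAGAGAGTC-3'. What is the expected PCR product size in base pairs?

91 bp

The forward primer matches the template at positions 29–39.
Taking the reverse complement of TCTCATAGAGAGAGTC gives GACTCTCTCTATGAGA, found at positions 104–119 on the template; the primer anneals here to the top strand with its 3' end pointing upstream.
Amplicon spans positions 29–119: 91 bp.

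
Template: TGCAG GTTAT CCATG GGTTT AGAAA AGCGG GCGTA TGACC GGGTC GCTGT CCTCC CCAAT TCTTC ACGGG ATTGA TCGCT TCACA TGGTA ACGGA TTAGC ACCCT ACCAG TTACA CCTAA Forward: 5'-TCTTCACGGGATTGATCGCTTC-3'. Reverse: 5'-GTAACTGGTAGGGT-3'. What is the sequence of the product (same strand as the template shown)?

5'-TCTTCACGGGATTGATCGCTTCACATGGTAACGGATTAGCACCCTACCAGTTAC-3'

Scanning the template, TCTTCACGGGATTGATCGCTTC occurs at positions 61–82; this primer anneals to the bottom strand there with its 3' end pointing downstream.
The reverse primer's reverse complement is ACCCTACCAGTTAC, which matches the template at positions 101–114.
The product is the template from position 61 through 114 (54 bp).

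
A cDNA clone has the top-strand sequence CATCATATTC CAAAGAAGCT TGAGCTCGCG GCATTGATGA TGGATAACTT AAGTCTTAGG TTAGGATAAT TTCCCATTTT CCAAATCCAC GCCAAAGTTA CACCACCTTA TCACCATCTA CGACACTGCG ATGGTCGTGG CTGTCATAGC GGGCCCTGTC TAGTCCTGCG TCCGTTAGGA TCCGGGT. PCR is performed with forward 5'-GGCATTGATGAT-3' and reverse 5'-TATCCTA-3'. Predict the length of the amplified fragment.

39 bp

Forward primer GGCATTGATGAT is found on the top strand at positions 30–41.
Reverse complement of the reverse primer: TAGGATA. This occurs on the top strand at positions 62–68.
Product length = (reverse-primer end) − (forward-primer start) + 1 = 68 − 30 + 1 = 39 bp.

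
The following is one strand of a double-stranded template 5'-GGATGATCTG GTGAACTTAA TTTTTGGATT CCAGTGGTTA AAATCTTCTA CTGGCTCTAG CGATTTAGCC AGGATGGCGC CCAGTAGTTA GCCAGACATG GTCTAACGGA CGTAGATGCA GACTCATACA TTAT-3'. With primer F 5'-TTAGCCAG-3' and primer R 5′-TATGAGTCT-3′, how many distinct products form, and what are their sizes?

The forward primer TTAGCCAG matches the top strand at positions 65–72, 88–95.
The reverse primer's reverse complement is AGACTCATA, matching at positions 120–128.
Each forward site pairs with the reverse site to give a product ending at position 128: sizes 64, 41 bp.

Two products: 64 bp, 41 bp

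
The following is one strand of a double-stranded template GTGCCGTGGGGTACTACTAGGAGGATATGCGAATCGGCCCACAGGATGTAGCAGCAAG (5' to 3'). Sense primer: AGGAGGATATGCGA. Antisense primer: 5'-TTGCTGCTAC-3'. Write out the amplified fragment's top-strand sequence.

5'-AGGAGGATATGCGAATCGGCCCACAGGATGTAGCAGCAA-3'

Forward primer AGGAGGATATGCGA is found on the top strand at positions 19–32.
The reverse primer's reverse complement is GTAGCAGCAA, which matches the template at positions 48–57.
The product is the template from position 19 through 57 (39 bp).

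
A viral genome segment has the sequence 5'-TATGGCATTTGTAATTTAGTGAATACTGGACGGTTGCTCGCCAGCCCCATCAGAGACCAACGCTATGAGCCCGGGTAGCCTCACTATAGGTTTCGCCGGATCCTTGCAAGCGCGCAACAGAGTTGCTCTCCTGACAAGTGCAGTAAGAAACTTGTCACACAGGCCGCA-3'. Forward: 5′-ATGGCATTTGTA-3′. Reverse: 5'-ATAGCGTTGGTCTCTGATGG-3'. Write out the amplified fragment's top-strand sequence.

Forward primer ATGGCATTTGTA is found on the top strand at positions 2–13.
The reverse primer's reverse complement is CCATCAGAGACCAACGCTAT, which matches the template at positions 47–66.
The product is the template from position 2 through 66 (65 bp).

5'-ATGGCATTTGTAATTTAGTGAATACTGGACGGTTGCTCGCCAGCCCCATCAGAGACCAACGCTAT-3'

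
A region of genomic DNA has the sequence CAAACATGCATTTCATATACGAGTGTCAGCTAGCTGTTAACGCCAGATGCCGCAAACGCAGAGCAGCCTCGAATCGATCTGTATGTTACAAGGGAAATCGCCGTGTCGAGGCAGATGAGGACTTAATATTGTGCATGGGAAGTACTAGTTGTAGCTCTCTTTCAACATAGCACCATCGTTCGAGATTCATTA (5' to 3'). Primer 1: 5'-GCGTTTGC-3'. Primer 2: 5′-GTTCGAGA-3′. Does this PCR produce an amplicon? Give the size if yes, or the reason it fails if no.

No product — the primers' 3' ends point away from each other.

Primer 1 (GCGTTTGC) has reverse complement GCAAACGC, which matches the top strand at positions 52–59; primer 1 anneals to the top strand there with its 3' end pointing upstream toward position 52.
Primer 2 (GTTCGAGA) matches the top strand directly at positions 178–185; it anneals to the bottom strand with its 3' end pointing downstream toward position 185.
The 3' ends diverge (primer 1 extends toward position 1, primer 2 toward position 192), so the primers never converge on a shared product.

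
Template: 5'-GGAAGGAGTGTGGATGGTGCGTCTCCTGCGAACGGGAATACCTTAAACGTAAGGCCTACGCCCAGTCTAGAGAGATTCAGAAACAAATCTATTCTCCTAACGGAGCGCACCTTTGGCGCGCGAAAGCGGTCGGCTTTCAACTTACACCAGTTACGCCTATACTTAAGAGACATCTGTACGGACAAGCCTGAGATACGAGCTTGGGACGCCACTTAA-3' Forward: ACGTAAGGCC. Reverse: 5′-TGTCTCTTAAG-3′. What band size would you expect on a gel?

The forward primer matches the template at positions 47–56.
Reverse complement of the reverse primer: CTTAAGAGACA. This occurs on the top strand at positions 162–172.
Product length = (reverse-primer end) − (forward-primer start) + 1 = 172 − 47 + 1 = 126 bp.

126 bp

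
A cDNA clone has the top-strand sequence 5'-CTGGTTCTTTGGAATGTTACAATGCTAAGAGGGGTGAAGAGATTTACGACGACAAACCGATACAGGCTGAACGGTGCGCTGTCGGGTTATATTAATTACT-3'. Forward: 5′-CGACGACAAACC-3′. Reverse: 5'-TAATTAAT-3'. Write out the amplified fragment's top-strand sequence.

5'-CGACGACAAACCGATACAGGCTGAACGGTGCGCTGTCGGGTTATATTAATTA-3'

Forward primer CGACGACAAACC is found on the top strand at positions 47–58.
Taking the reverse complement of TAATTAAT gives ATTAATTA, found at positions 91–98 on the template; the primer anneals here to the top strand with its 3' end pointing upstream.
The product is the template from position 47 through 98 (52 bp).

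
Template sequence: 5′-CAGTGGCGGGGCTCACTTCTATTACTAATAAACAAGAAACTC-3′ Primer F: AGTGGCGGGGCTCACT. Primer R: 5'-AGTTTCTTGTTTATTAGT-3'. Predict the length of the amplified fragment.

Forward primer AGTGGCGGGGCTCACT is found on the top strand at positions 2–17.
Reverse complement of the reverse primer: ACTAATAAACAAGAAACT. This occurs on the top strand at positions 24–41.
Amplicon spans positions 2–41: 40 bp.

40 bp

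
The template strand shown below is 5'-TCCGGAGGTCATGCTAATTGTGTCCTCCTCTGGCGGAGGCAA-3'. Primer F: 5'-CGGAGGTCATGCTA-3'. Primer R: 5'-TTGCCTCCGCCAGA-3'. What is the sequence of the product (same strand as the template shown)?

Scanning the template, CGGAGGTCATGCTA occurs at positions 3–16; this primer anneals to the bottom strand there with its 3' end pointing downstream.
Reverse complement of the reverse primer: TCTGGCGGAGGCAA. This occurs on the top strand at positions 29–42.
The product is the template from position 3 through 42 (40 bp).

5'-CGGAGGTCATGCTAATTGTGTCCTCCTCTGGCGGAGGCAA-3'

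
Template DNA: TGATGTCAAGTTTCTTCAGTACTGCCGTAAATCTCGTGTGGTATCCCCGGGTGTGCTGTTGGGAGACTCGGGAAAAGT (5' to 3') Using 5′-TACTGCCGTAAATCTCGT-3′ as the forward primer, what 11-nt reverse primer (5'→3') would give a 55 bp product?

The forward primer binds at positions 20–37, so a 55 bp product ends at position 20 + 55 − 1 = 74.
The reverse primer anneals to the top strand over positions 64–74, i.e. to AGACTCGGGAA.
Its sequence written 5'→3' is the reverse complement: TTCCCGAGTCT.

5'-TTCCCGAGTCT-3'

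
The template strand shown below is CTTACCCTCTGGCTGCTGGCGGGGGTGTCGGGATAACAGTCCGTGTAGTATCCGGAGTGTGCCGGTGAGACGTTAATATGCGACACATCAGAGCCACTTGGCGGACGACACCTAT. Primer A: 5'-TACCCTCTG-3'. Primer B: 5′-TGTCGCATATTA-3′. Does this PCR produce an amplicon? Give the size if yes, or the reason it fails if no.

Yes — an 83 bp product.

Primer A (TACCCTCTG) matches the top strand at positions 3–11; it acts as a forward primer.
Primer B's reverse complement is TAATATGCGACA, matching the top strand at positions 74–85; it acts as a reverse primer.
The 3' ends face each other across positions 3–85, giving an 83 bp product.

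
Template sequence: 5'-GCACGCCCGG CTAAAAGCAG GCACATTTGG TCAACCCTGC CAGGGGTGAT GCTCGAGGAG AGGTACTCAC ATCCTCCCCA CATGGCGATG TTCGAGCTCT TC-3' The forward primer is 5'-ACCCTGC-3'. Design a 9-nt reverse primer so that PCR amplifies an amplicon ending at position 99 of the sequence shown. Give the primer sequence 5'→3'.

The forward primer binds at positions 34–40; the product's 3' end on the top strand is position 99.
The reverse primer anneals to the top strand over positions 91–99, i.e. to TTCGAGCTC.
Its sequence written 5'→3' is the reverse complement: GAGCTCGAA.

5'-GAGCTCGAA-3'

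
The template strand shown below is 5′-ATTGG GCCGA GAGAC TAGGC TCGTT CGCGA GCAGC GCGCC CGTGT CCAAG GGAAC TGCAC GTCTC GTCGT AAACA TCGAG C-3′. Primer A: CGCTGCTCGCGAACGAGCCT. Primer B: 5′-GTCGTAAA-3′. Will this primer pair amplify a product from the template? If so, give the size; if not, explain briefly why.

No product — the primers' 3' ends point away from each other.

Primer A (CGCTGCTCGCGAACGAGCCT) has reverse complement AGGCTCGTTCGCGAGCAGCG, which matches the top strand at positions 17–36; primer A anneals to the top strand there with its 3' end pointing upstream toward position 17.
Primer B (GTCGTAAA) matches the top strand directly at positions 66–73; it anneals to the bottom strand with its 3' end pointing downstream toward position 73.
The 3' ends diverge (primer A extends toward position 1, primer B toward position 81), so the primers never converge on a shared product.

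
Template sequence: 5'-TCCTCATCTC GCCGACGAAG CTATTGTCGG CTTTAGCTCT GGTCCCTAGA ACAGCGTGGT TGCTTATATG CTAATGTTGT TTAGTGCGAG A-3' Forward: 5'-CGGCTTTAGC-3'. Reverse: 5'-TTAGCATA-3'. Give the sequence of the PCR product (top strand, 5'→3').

5'-CGGCTTTAGCTCTGGTCCCTAGAACAGCGTGGTTGCTTATATGCTAA-3'

The forward primer matches the template at positions 28–37.
Reverse complement of the reverse primer: TATGCTAA. This occurs on the top strand at positions 67–74.
The product is the template from position 28 through 74 (47 bp).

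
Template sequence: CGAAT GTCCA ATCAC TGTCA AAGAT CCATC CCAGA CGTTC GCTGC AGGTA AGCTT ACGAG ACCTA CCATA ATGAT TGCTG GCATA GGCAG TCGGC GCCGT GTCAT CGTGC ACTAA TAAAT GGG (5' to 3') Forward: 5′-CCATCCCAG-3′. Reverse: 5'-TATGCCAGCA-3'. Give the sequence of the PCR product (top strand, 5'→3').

Forward primer CCATCCCAG is found on the top strand at positions 26–34.
Taking the reverse complement of TATGCCAGCA gives TGCTGGCATA, found at positions 76–85 on the template; the primer anneals here to the top strand with its 3' end pointing upstream.
The product is the template from position 26 through 85 (60 bp).

5'-CCATCCCAGACGTTCGCTGCAGGTAAGCTTACGAGACCTACCATAATGATTGCTGGCATA-3'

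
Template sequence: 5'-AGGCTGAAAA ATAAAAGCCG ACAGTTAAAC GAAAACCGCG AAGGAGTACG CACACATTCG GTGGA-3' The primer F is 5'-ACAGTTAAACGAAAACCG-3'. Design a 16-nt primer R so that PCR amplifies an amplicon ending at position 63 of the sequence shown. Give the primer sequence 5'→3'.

The forward primer binds at positions 21–38; the product's 3' end on the top strand is position 63.
The reverse primer anneals to the top strand over positions 48–63, i.e. to ACGCACACATTCGGTG.
Its sequence written 5'→3' is the reverse complement: CACCGAATGTGTGCGT.

5'-CACCGAATGTGTGCGT-3'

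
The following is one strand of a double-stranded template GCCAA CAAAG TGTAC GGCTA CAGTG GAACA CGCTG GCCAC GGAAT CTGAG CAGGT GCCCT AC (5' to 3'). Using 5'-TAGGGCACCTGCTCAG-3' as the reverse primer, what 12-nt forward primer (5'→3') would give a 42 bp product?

5'-ACAGTGGAACAC-3'

The reverse primer's reverse complement CTGAGCAGGTGCCCTA matches the template at positions 46–61, so the product ends at position 61.
A 42 bp product then starts at position 61 − 42 + 1 = 20.
The forward primer is identical to the top strand there: ACAGTGGAACAC.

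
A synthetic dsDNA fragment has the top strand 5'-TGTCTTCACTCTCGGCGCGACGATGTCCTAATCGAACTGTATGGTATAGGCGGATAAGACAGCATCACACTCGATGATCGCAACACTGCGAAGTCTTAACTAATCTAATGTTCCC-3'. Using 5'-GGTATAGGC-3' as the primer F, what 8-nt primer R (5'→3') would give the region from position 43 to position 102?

The product's 3' end on the top strand is position 102.
The reverse primer anneals to the top strand over positions 95–102, i.e. to CTTAACTA.
Its sequence written 5'→3' is the reverse complement: TAGTTAAG.

5'-TAGTTAAG-3'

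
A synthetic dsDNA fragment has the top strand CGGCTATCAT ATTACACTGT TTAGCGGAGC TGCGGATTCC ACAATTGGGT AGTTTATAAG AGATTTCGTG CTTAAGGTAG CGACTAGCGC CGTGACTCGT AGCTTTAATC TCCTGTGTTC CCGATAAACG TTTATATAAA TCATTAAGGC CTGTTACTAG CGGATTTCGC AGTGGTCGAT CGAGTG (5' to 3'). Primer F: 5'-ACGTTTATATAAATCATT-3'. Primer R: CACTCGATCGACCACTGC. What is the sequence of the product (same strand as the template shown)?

5'-ACGTTTATATAAATCATTAAGGCCTGTTACTAGCGGATTTCGCAGTGGTCGATCGAGTG-3'

Scanning the template, ACGTTTATATAAATCATT occurs at positions 128–145; this primer anneals to the bottom strand there with its 3' end pointing downstream.
Reverse complement of the reverse primer: GCAGTGGTCGATCGAGTG. This occurs on the top strand at positions 169–186.
The product is the template from position 128 through 186 (59 bp).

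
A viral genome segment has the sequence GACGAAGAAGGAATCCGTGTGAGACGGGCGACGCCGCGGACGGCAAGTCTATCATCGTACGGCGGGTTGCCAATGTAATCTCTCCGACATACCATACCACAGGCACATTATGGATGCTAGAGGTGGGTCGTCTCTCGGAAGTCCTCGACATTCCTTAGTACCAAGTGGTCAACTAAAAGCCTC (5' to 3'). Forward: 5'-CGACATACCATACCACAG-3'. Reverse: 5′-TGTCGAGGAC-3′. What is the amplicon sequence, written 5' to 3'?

The forward primer matches the template at positions 85–102.
Taking the reverse complement of TGTCGAGGAC gives GTCCTCGACA, found at positions 141–150 on the template; the primer anneals here to the top strand with its 3' end pointing upstream.
The product is the template from position 85 through 150 (66 bp).

5'-CGACATACCATACCACAGGCACATTATGGATGCTAGAGGTGGGTCGTCTCTCGGAAGTCCTCGACA-3'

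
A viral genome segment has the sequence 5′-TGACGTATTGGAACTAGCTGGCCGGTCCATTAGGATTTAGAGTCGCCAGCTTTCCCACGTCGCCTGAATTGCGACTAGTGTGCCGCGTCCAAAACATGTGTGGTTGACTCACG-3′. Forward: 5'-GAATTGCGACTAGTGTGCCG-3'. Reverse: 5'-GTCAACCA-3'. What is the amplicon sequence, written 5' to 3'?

5'-GAATTGCGACTAGTGTGCCGCGTCCAAAACATGTGTGGTTGAC-3'

Forward primer GAATTGCGACTAGTGTGCCG is found on the top strand at positions 66–85.
Taking the reverse complement of GTCAACCA gives TGGTTGAC, found at positions 101–108 on the template; the primer anneals here to the top strand with its 3' end pointing upstream.
The product is the template from position 66 through 108 (43 bp).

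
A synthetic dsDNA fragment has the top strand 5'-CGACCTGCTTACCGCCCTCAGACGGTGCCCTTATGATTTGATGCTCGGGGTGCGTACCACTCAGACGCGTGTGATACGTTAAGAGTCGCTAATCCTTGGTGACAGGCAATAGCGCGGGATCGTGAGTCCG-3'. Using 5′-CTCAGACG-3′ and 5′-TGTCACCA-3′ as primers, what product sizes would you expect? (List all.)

The forward primer CTCAGACG matches the top strand at positions 17–24, 60–67.
The reverse primer's reverse complement is TGGTGACA, matching at positions 97–104.
Each forward site pairs with the reverse site to give a product ending at position 104: sizes 88, 45 bp.

88 bp, 45 bp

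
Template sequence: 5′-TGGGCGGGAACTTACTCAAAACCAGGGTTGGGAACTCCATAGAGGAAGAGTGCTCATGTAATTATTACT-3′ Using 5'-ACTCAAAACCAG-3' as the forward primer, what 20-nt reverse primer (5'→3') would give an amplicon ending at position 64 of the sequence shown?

The forward primer binds at positions 14–25; the product's 3' end on the top strand is position 64.
The reverse primer anneals to the top strand over positions 45–64, i.e. to GAAGAGTGCTCATGTAATTA.
Its sequence written 5'→3' is the reverse complement: TAATTACATGAGCACTCTTC.

5'-TAATTACATGAGCACTCTTC-3'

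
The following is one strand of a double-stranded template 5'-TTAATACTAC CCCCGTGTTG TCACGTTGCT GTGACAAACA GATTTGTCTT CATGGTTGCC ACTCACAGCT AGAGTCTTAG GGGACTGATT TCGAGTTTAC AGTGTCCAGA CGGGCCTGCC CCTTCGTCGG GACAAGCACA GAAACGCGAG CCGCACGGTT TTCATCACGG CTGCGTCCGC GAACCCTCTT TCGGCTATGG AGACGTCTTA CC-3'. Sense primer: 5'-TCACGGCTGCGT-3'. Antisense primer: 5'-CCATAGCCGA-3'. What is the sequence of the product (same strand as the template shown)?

5'-TCACGGCTGCGTCCGCGAACCCTCTTTCGGCTATGG-3'

The forward primer matches the template at positions 165–176.
Reverse complement of the reverse primer: TCGGCTATGG. This occurs on the top strand at positions 191–200.
The product is the template from position 165 through 200 (36 bp).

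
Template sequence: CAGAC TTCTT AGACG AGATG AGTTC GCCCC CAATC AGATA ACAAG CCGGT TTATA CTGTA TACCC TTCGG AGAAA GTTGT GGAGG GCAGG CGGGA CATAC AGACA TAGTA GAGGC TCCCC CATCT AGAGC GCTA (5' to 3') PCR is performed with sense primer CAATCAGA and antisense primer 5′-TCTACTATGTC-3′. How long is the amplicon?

82 bp

Scanning the template, CAATCAGA occurs at positions 31–38; this primer anneals to the bottom strand there with its 3' end pointing downstream.
Reverse complement of the reverse primer: GACATAGTAGA. This occurs on the top strand at positions 102–112.
The product runs from position 31 to position 112, so its length is 112 − 31 + 1 = 82 bp.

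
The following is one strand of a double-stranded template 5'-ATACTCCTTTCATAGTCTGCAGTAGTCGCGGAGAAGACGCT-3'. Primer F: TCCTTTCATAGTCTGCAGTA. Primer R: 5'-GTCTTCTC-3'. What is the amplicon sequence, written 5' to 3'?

Scanning the template, TCCTTTCATAGTCTGCAGTA occurs at positions 5–24; this primer anneals to the bottom strand there with its 3' end pointing downstream.
Reverse complement of the reverse primer: GAGAAGAC. This occurs on the top strand at positions 31–38.
The product is the template from position 5 through 38 (34 bp).

5'-TCCTTTCATAGTCTGCAGTAGTCGCGGAGAAGAC-3'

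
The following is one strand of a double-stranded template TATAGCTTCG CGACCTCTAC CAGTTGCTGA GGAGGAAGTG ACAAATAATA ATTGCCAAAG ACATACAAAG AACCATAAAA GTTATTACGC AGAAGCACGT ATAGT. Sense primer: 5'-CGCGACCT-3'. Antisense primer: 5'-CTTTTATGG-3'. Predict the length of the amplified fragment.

The forward primer matches the template at positions 9–16.
Taking the reverse complement of CTTTTATGG gives CCATAAAAG, found at positions 73–81 on the template; the primer anneals here to the top strand with its 3' end pointing upstream.
Amplicon spans positions 9–81: 73 bp.

73 bp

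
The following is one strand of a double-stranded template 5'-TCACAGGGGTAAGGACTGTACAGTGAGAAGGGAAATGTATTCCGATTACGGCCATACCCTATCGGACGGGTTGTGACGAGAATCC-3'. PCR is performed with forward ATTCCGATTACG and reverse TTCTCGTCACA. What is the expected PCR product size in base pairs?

The forward primer matches the template at positions 39–50.
Reverse complement of the reverse primer: TGTGACGAGAA. This occurs on the top strand at positions 72–82.
The product runs from position 39 to position 82, so its length is 82 − 39 + 1 = 44 bp.

44 bp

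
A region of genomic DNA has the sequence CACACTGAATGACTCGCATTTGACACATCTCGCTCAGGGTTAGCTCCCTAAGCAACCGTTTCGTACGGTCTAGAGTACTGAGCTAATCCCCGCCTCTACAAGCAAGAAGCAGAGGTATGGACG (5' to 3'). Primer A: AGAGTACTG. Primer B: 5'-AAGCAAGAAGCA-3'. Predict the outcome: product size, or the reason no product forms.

No product — both primers anneal to the same strand and extend in the same direction.

Primer A (AGAGTACTG) matches the top strand at positions 72–80 (3' end points downstream).
Primer B (AAGCAAGAAGCA) also matches the top strand directly, at positions 100–111 — its reverse complement TGCTTCTTGCTT is not present.
Both primers anneal to the bottom strand with 3' ends pointing the same way, so neither can prime synthesis back toward the other.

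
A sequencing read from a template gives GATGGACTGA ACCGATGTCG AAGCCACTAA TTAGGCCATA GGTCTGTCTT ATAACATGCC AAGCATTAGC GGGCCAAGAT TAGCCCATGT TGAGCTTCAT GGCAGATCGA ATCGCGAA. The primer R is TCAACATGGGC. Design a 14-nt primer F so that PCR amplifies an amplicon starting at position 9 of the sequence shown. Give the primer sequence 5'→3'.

5'-GAACCGATGTCGAA-3'

The reverse primer's reverse complement GCCCATGTTGA matches the template at positions 83–93; the product starts at position 9.
The forward primer is identical to the top strand over positions 9–22: GAACCGATGTCGAA.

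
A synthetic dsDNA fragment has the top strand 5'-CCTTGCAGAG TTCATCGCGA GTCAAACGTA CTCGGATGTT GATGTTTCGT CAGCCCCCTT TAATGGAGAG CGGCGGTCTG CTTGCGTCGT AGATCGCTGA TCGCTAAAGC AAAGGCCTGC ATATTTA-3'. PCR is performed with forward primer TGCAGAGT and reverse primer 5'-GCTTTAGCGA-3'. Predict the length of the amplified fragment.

107 bp

Scanning the template, TGCAGAGT occurs at positions 4–11; this primer anneals to the bottom strand there with its 3' end pointing downstream.
The reverse primer's reverse complement is TCGCTAAAGC, which matches the template at positions 101–110.
Product length = (reverse-primer end) − (forward-primer start) + 1 = 110 − 4 + 1 = 107 bp.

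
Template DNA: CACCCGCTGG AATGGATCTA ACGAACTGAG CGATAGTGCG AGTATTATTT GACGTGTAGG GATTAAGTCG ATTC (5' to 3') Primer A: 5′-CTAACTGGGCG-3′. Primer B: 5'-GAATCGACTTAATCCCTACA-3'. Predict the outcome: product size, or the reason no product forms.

No product — primer A has no binding site in the template.

Primer A (CTAACTGGGCG) does not match the top strand, and its reverse complement CGCCCAGTTAG does not match either.
With no annealing site for primer A, no amplification occurs.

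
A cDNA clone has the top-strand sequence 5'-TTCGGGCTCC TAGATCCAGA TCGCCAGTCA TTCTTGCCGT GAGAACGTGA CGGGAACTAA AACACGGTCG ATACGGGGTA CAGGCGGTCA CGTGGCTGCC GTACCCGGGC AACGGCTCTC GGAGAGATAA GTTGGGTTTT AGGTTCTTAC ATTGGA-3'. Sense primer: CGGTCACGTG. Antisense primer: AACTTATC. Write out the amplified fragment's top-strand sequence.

5'-CGGTCACGTGGCTGCCGTACCCGGGCAACGGCTCTCGGAGAGATAAGTT-3'

The forward primer matches the template at positions 85–94.
Taking the reverse complement of AACTTATC gives GATAAGTT, found at positions 126–133 on the template; the primer anneals here to the top strand with its 3' end pointing upstream.
The product is the template from position 85 through 133 (49 bp).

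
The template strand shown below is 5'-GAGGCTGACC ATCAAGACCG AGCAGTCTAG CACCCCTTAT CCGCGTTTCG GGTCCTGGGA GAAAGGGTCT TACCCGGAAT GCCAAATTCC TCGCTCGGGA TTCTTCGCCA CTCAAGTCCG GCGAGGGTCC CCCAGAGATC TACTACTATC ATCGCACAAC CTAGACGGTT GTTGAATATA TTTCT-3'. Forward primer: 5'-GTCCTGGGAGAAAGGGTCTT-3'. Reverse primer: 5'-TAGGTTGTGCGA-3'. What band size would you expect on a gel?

The forward primer matches the template at positions 52–71.
Taking the reverse complement of TAGGTTGTGCGA gives TCGCACAACCTA, found at positions 152–163 on the template; the primer anneals here to the top strand with its 3' end pointing upstream.
Product length = (reverse-primer end) − (forward-primer start) + 1 = 163 − 52 + 1 = 112 bp.

112 bp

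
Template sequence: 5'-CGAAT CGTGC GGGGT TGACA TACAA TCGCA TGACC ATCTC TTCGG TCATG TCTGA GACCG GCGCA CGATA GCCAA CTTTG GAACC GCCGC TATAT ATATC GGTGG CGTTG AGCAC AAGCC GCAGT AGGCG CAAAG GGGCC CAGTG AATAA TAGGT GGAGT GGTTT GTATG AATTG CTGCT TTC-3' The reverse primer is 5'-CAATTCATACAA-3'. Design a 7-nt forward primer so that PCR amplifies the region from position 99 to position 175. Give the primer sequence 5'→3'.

The reverse primer's reverse complement TTGTATGAATTG matches the template at positions 164–175; the product starts at position 99.
The forward primer is identical to the top strand over positions 99–105: TCGGTGG.

5'-TCGGTGG-3'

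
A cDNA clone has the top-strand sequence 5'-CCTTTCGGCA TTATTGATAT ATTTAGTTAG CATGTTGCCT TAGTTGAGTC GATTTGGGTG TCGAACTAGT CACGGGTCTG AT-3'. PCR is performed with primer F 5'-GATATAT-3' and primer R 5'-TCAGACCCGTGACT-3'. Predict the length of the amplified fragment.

Scanning the template, GATATAT occurs at positions 16–22; this primer anneals to the bottom strand there with its 3' end pointing downstream.
The reverse primer's reverse complement is AGTCACGGGTCTGA, which matches the template at positions 68–81.
Amplicon spans positions 16–81: 66 bp.

66 bp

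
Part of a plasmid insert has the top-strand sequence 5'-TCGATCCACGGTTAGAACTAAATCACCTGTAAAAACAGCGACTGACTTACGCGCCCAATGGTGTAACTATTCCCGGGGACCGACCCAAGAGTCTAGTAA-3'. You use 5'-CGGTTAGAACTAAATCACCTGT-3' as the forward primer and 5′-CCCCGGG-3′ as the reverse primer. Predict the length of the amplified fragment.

70 bp

Scanning the template, CGGTTAGAACTAAATCACCTGT occurs at positions 9–30; this primer anneals to the bottom strand there with its 3' end pointing downstream.
Reverse complement of the reverse primer: CCCGGGG. This occurs on the top strand at positions 72–78.
The product runs from position 9 to position 78, so its length is 78 − 9 + 1 = 70 bp.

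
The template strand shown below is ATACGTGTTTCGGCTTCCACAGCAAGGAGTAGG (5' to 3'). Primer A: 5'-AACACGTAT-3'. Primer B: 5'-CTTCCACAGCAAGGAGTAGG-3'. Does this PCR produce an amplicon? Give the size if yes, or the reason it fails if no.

No product — the primers' 3' ends point away from each other.

Primer A (AACACGTAT) has reverse complement ATACGTGTT, which matches the top strand at positions 1–9; primer A anneals to the top strand there with its 3' end pointing upstream toward position 1.
Primer B (CTTCCACAGCAAGGAGTAGG) matches the top strand directly at positions 14–33; it anneals to the bottom strand with its 3' end pointing downstream toward position 33.
The 3' ends diverge (primer A extends toward position 1, primer B toward position 33), so the primers never converge on a shared product.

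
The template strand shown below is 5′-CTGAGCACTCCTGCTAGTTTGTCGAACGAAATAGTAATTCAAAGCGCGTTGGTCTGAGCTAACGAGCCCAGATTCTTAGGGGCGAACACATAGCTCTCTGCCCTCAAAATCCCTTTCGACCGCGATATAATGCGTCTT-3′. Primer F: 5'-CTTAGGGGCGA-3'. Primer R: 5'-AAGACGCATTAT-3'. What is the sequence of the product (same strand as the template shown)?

5'-CTTAGGGGCGAACACATAGCTCTCTGCCCTCAAAATCCCTTTCGACCGCGATATAATGCGTCTT-3'

Scanning the template, CTTAGGGGCGA occurs at positions 75–85; this primer anneals to the bottom strand there with its 3' end pointing downstream.
Reverse complement of the reverse primer: ATAATGCGTCTT. This occurs on the top strand at positions 127–138.
The product is the template from position 75 through 138 (64 bp).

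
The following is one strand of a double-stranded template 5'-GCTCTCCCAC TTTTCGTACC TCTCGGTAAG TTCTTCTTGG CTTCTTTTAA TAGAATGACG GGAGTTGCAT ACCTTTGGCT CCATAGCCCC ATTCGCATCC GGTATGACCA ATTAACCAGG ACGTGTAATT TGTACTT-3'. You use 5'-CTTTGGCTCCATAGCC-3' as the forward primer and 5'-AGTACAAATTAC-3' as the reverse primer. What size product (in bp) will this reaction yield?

Scanning the template, CTTTGGCTCCATAGCC occurs at positions 73–88; this primer anneals to the bottom strand there with its 3' end pointing downstream.
Reverse complement of the reverse primer: GTAATTTGTACT. This occurs on the top strand at positions 125–136.
The product runs from position 73 to position 136, so its length is 136 − 73 + 1 = 64 bp.

64 bp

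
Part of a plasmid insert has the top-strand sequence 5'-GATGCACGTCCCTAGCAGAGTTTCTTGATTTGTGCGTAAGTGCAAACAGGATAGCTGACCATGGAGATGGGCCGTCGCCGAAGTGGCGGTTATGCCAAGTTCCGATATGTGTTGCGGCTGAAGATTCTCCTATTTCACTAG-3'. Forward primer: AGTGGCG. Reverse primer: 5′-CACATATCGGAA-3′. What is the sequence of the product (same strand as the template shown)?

The forward primer matches the template at positions 82–88.
Taking the reverse complement of CACATATCGGAA gives TTCCGATATGTG, found at positions 100–111 on the template; the primer anneals here to the top strand with its 3' end pointing upstream.
The product is the template from position 82 through 111 (30 bp).

5'-AGTGGCGGTTATGCCAAGTTCCGATATGTG-3'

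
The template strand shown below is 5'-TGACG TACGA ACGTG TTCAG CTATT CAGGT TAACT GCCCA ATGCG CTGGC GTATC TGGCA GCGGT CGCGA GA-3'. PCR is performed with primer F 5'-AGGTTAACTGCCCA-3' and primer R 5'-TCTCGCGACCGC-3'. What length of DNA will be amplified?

Scanning the template, AGGTTAACTGCCCA occurs at positions 27–40; this primer anneals to the bottom strand there with its 3' end pointing downstream.
Taking the reverse complement of TCTCGCGACCGC gives GCGGTCGCGAGA, found at positions 61–72 on the template; the primer anneals here to the top strand with its 3' end pointing upstream.
The product runs from position 27 to position 72, so its length is 72 − 27 + 1 = 46 bp.

46 bp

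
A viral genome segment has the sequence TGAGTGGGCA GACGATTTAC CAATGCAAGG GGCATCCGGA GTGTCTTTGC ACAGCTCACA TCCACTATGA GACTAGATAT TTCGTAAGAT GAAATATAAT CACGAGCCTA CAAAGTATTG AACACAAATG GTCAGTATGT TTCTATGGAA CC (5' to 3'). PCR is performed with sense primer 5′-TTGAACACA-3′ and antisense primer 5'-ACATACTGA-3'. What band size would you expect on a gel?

23 bp

Scanning the template, TTGAACACA occurs at positions 118–126; this primer anneals to the bottom strand there with its 3' end pointing downstream.
Reverse complement of the reverse primer: TCAGTATGT. This occurs on the top strand at positions 132–140.
Product length = (reverse-primer end) − (forward-primer start) + 1 = 140 − 118 + 1 = 23 bp.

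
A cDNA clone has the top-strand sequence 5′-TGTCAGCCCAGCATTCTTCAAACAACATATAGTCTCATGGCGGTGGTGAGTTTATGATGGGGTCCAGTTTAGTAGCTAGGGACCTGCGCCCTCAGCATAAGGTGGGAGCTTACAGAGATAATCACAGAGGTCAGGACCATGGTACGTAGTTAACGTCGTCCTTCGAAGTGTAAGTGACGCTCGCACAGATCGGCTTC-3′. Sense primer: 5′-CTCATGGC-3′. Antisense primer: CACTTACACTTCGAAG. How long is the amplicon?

143 bp

Forward primer CTCATGGC is found on the top strand at positions 34–41.
The reverse primer's reverse complement is CTTCGAAGTGTAAGTG, which matches the template at positions 161–176.
Product length = (reverse-primer end) − (forward-primer start) + 1 = 176 − 34 + 1 = 143 bp.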